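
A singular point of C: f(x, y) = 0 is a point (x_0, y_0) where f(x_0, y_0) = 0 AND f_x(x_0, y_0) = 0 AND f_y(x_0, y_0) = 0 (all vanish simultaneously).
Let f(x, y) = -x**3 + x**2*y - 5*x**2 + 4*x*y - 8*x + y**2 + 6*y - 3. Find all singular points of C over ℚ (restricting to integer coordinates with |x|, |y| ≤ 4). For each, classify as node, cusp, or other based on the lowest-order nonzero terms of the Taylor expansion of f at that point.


Singular points: {(-2, -1)}; classification: cusp.

Compute partial derivatives:
  f_x = -3*x**2 + 2*x*y - 10*x + 4*y - 8.
  f_y = x**2 + 4*x + 2*y + 6.
Scan x_0 ∈ {−4, ..., 4}. For each x_0, f_y(x_0, y) is a polynomial in y; find its integer roots y ∈ {−4, ..., 4}, then test f_x and f at those candidates.
  x = -4: f_y(-4, y) = 2*y + 6; vanishes at y ∈ {-3}. (-4, -3): f_x = -4 ≠ 0.
  x = -3: f_y(-3, y) = 2*y + 3; no integer root y with |y| ≤ 4.
  x = -2: f_y(-2, y) = 2*y + 2; vanishes at y ∈ {-1}. (-2, -1): f_x = 0, f = 0 — SINGULAR.
  x = -1: f_y(-1, y) = 2*y + 3; no integer root y with |y| ≤ 4.
  x = 0: f_y(0, y) = 2*y + 6; vanishes at y ∈ {-3}. (0, -3): f_x = -20 ≠ 0.
  x = 1: f_y(1, y) = 2*y + 11; no integer root y with |y| ≤ 4.
  x = 2: f_y(2, y) = 2*y + 18; no integer root y with |y| ≤ 4.
  x = 3: f_y(3, y) = 2*y + 27; no integer root y with |y| ≤ 4.
  x = 4: f_y(4, y) = 2*y + 38; no integer root y with |y| ≤ 4.
Only singular point on the grid: (-2, -1).
Classify: substitute x = -2 + u, y = -1 + v and expand: f = -u**3 + u**2*v + v**2.
No constant or linear terms (consistent with a singular point). Quadratic part: v**2. Cubic part: -u**3 + u**2*v.
The quadratic part v**2 is a perfect square, so there is a single (double) tangent line v = 0, i.e. y = -1. Restricting the cubic part to that line (v = 0) leaves -u**3 ≠ 0, so f is not divisible by v and the branch is v² ≈ u**3 to lowest order — this is a cusp.
Classification: cusp.


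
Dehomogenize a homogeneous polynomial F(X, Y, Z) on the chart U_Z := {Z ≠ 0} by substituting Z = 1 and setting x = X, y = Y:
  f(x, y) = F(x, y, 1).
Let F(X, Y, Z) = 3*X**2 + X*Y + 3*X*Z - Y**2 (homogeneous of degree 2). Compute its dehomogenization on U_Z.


f(x, y) = 3*x**2 + x*y + 3*x - y**2

On U_Z we set Z = 1. Each monomial c·X^i·Y^j·Z^k in F becomes c·x^i·y^j·1^k = c·x^i·y^j.
Substituting Z = 1: F(X, Y, 1) = 3*x**2 + x*y + 3*x - y**2.
Note: deg(f) ≤ deg(F) = 2; strict inequality happens when F is divisible by Z (lost terms).


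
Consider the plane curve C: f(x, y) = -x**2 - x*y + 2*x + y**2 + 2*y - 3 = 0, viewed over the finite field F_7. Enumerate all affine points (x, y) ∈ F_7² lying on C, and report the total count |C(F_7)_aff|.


Affine F_7-points: {(0, 1), (0, 4), (1, 1), (1, 5), (3, 3), (3, 5), (5, 4), (5, 6)}; count = 8.

For each of the 49 pairs (x, y) ∈ F_7², evaluate f(x, y) mod 7. Record the zeros.
  x = 0: [0↦4, 1↦0, 2↦5, 3↦5, 4↦0, 5↦4, 6↦3]  zeros at y ∈ {1, 4}
  x = 1: [0↦5, 1↦0, 2↦4, 3↦3, 4↦4, 5↦0, 6↦5]  zeros at y ∈ {1, 5}
  x = 2: [0↦4, 1↦5, 2↦1, 3↦6, 4↦6, 5↦1, 6↦5]  zeros at y ∈ ∅
  x = 3: [0↦1, 1↦1, 2↦3, 3↦0, 4↦6, 5↦0, 6↦3]  zeros at y ∈ {3, 5}
  x = 4: [0↦3, 1↦2, 2↦3, 3↦6, 4↦4, 5↦4, 6↦6]  zeros at y ∈ ∅
  x = 5: [0↦3, 1↦1, 2↦1, 3↦3, 4↦0, 5↦6, 6↦0]  zeros at y ∈ {4, 6}
  x = 6: [0↦1, 1↦5, 2↦4, 3↦5, 4↦1, 5↦6, 6↦6]  zeros at y ∈ ∅
Collecting zeros: affine points = {(0, 1), (0, 4), (1, 1), (1, 5), (3, 3), (3, 5), (5, 4), (5, 6)}.
Total count |C(F_7)_aff| = 8.


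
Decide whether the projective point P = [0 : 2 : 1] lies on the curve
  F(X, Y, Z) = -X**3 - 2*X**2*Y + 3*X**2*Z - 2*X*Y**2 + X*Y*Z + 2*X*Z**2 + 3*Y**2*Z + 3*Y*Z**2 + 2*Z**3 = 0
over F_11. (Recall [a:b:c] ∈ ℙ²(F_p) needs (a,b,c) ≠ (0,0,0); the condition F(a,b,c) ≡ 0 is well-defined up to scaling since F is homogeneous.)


F(0,2,1) ≡ 9 (mod 11); P is NOT on the curve.

Evaluate F(0, 2, 1) term-by-term (mod 11).
  -X**3 ↦ -1·0·1·1 = 0
  -2*X**2*Y ↦ -2·0·2·1 = 0
  3*X**2*Z ↦ 3·0·1·1 = 0
  -2*X*Y**2 ↦ -2·0·4·1 = 0
  X*Y*Z ↦ 1·0·2·1 = 0
  2*X*Z**2 ↦ 2·0·1·1 = 0
  3*Y**2*Z ↦ 3·1·4·1 = 12
  3*Y*Z**2 ↦ 3·1·2·1 = 6
  2*Z**3 ↦ 2·1·1·1 = 2
Sum: F(0, 2, 1) = (0) + (0) + (0) + (0) + (0) + (0) + (12) + (6) + (2) = 20.
Reducing mod 11: 20 ≡ 9 (mod 11).
Since F(a, b, c) ≡ 9 ≠ 0 (mod 11), P does NOT lie on the curve.


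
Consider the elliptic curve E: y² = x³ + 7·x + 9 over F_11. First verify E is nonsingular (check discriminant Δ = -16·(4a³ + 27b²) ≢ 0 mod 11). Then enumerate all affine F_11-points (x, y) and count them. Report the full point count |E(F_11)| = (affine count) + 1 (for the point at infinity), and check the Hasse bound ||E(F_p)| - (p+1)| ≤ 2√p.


Affine points = {(0, 3), (0, 8), (2, 3), (2, 8), (5, 2), (5, 9), (6, 5), (6, 6), (7, 4), (7, 7), (8, 4), (8, 7), (9, 3), (9, 8), (10, 1), (10, 10)}; affine count = 16; |E(F_11)| = 17.

Discriminant check: Δ ∝ 4a³ + 27b² = 4·7³ + 27·9² = 4·343 + 27·81 ≡ 6 (mod 11). Nonzero ⇒ E is nonsingular.
For each x ∈ F_11, compute rhs = x³ + 7·x + 9 mod 11, then count y ∈ F_11 with y² ≡ rhs.
  x = 0: rhs = 9, matching y values: 3, 8 (2 points).
  x = 1: rhs = 6, matching y values: none (0 points).
  x = 2: rhs = 9, matching y values: 3, 8 (2 points).
  x = 3: rhs = 2, matching y values: none (0 points).
  x = 4: rhs = 2, matching y values: none (0 points).
  x = 5: rhs = 4, matching y values: 2, 9 (2 points).
  x = 6: rhs = 3, matching y values: 5, 6 (2 points).
  x = 7: rhs = 5, matching y values: 4, 7 (2 points).
  x = 8: rhs = 5, matching y values: 4, 7 (2 points).
  x = 9: rhs = 9, matching y values: 3, 8 (2 points).
  x = 10: rhs = 1, matching y values: 1, 10 (2 points).
Total affine count: 16.
Full point count |E(F_11)| = 16 + 1 = 17.
Hasse bound: |17 − (11+1)| = |5| = 5 ≤ 2√11 ≈ 6.6332 ✓.


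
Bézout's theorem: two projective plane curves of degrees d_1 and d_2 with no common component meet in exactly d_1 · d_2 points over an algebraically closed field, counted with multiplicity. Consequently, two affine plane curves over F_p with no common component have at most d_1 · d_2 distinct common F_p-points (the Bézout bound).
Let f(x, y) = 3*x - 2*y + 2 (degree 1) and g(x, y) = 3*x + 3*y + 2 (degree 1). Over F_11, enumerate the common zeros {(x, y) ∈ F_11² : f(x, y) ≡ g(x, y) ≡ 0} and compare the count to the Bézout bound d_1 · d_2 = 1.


Common zeros: {(3, 0)}; count = 1; Bézout bound = 1.

deg(f) = 1, deg(g) = 1, so Bézout bound = 1.
Scan x ∈ F_11. For each x, list the y ∈ F_11 with f(x, y) ≡ 0 and those with g(x, y) ≡ 0 (mod 11); the common zeros in that column are the intersection.
  x = 0: f ≡ 0 at y ∈ {1}; g ≡ 0 at y ∈ {3}; common: ∅.
  x = 1: f ≡ 0 at y ∈ {8}; g ≡ 0 at y ∈ {2}; common: ∅.
  x = 2: f ≡ 0 at y ∈ {4}; g ≡ 0 at y ∈ {1}; common: ∅.
  x = 3: f ≡ 0 at y ∈ {0}; g ≡ 0 at y ∈ {0}; common: {0}.
  x = 4: f ≡ 0 at y ∈ {7}; g ≡ 0 at y ∈ {10}; common: ∅.
  x = 5: f ≡ 0 at y ∈ {3}; g ≡ 0 at y ∈ {9}; common: ∅.
  x = 6: f ≡ 0 at y ∈ {10}; g ≡ 0 at y ∈ {8}; common: ∅.
  x = 7: f ≡ 0 at y ∈ {6}; g ≡ 0 at y ∈ {7}; common: ∅.
  x = 8: f ≡ 0 at y ∈ {2}; g ≡ 0 at y ∈ {6}; common: ∅.
  x = 9: f ≡ 0 at y ∈ {9}; g ≡ 0 at y ∈ {5}; common: ∅.
  x = 10: f ≡ 0 at y ∈ {5}; g ≡ 0 at y ∈ {4}; common: ∅.
Collecting: common zeros = {(3, 0)}, so the count is 1.
Comparison with the Bézout bound: 1 ≤ 1 = deg(f)·deg(g), as expected for curves with no common component (the bound is attained).


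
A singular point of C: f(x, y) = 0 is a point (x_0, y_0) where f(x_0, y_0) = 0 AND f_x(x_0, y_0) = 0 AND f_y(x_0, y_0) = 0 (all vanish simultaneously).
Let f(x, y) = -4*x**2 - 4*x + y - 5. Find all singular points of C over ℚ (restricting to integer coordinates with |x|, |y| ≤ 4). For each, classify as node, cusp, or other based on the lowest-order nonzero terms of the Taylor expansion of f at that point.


No singular points in the scanned grid; C is smooth there.

Compute partial derivatives:
  f_x = -8*x - 4.
  f_y = 1.
f_y = 1 is a nonzero constant, so f_y never vanishes: no point (x, y) can satisfy f = f_x = f_y = 0. In particular no (x, y) ∈ {−4, ..., 4}² is singular; the curve is smooth.


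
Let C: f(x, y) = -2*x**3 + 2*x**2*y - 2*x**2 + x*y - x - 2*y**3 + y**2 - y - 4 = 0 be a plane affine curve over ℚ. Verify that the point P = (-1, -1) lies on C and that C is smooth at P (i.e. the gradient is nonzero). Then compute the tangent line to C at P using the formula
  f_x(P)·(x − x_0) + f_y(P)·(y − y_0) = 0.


Tangent line at P: -8*y - 8 = 0.

Step 1: f(-1, -1) = 0, so P lies on C.
Step 2: partial derivatives
  f_x(x, y) = -6*x**2 + 4*x*y - 4*x + y - 1, f_y(x, y) = 2*x**2 + x - 6*y**2 + 2*y - 1.
  f_x(P) = 0, f_y(P) = -8 (gradient nonzero, so P is smooth).
Step 3: tangent line at P: 0·(x − -1) + -8·(y − -1) = 0.
Expanding: -8*y - 8 = 0.


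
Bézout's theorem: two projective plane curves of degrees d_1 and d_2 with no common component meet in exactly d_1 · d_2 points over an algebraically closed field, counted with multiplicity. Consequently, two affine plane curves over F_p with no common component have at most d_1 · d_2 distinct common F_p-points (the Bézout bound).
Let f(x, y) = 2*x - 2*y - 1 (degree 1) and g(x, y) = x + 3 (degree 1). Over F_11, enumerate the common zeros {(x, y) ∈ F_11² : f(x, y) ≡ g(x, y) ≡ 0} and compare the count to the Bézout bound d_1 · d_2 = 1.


Common zeros: {(8, 2)}; count = 1; Bézout bound = 1.

deg(f) = 1, deg(g) = 1, so Bézout bound = 1.
Scan x ∈ F_11. For each x, list the y ∈ F_11 with f(x, y) ≡ 0 and those with g(x, y) ≡ 0 (mod 11); the common zeros in that column are the intersection.
  x = 0: f ≡ 0 at y ∈ {5}; g ≡ 0 at y ∈ ∅; common: ∅.
  x = 1: f ≡ 0 at y ∈ {6}; g ≡ 0 at y ∈ ∅; common: ∅.
  x = 2: f ≡ 0 at y ∈ {7}; g ≡ 0 at y ∈ ∅; common: ∅.
  x = 3: f ≡ 0 at y ∈ {8}; g ≡ 0 at y ∈ ∅; common: ∅.
  x = 4: f ≡ 0 at y ∈ {9}; g ≡ 0 at y ∈ ∅; common: ∅.
  x = 5: f ≡ 0 at y ∈ {10}; g ≡ 0 at y ∈ ∅; common: ∅.
  x = 6: f ≡ 0 at y ∈ {0}; g ≡ 0 at y ∈ ∅; common: ∅.
  x = 7: f ≡ 0 at y ∈ {1}; g ≡ 0 at y ∈ ∅; common: ∅.
  x = 8: f ≡ 0 at y ∈ {2}; g ≡ 0 at y ∈ {0, 1, 2, 3, 4, 5, 6, 7, 8, 9, 10}; common: {2}.
  x = 9: f ≡ 0 at y ∈ {3}; g ≡ 0 at y ∈ ∅; common: ∅.
  x = 10: f ≡ 0 at y ∈ {4}; g ≡ 0 at y ∈ ∅; common: ∅.
Collecting: common zeros = {(8, 2)}, so the count is 1.
Comparison with the Bézout bound: 1 ≤ 1 = deg(f)·deg(g), as expected for curves with no common component (the bound is attained).


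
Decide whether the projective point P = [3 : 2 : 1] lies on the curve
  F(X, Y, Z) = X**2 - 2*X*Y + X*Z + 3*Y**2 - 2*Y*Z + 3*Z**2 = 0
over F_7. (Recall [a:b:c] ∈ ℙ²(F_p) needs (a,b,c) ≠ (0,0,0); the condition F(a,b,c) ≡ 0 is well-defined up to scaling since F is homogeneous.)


F(3,2,1) ≡ 4 (mod 7); P is NOT on the curve.

Evaluate F(3, 2, 1) term-by-term (mod 7).
  X**2 ↦ 1·9·1·1 = 9
  -2*X*Y ↦ -2·3·2·1 = -12
  X*Z ↦ 1·3·1·1 = 3
  3*Y**2 ↦ 3·1·4·1 = 12
  -2*Y*Z ↦ -2·1·2·1 = -4
  3*Z**2 ↦ 3·1·1·1 = 3
Sum: F(3, 2, 1) = (9) + (-12) + (3) + (12) + (-4) + (3) = 11.
Reducing mod 7: 11 ≡ 4 (mod 7).
Since F(a, b, c) ≡ 4 ≠ 0 (mod 7), P does NOT lie on the curve.


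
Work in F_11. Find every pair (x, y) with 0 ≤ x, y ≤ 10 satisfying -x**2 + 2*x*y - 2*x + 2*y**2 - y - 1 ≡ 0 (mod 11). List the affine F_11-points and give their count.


Affine F_11-points: {(0, 1), (0, 5), (1, 8), (2, 7), (2, 8), (8, 4), (8, 5), (9, 4), (10, 0), (10, 7)}; count = 10.

For each of the 121 pairs (x, y) ∈ F_11², evaluate f(x, y) mod 11. Record the zeros.
  x = 0: [0↦10, 1↦0, 2↦5, 3↦3, 4↦5, 5↦0, 6↦10, 7↦2, 8↦9, 9↦9, 10↦2]  zeros at y ∈ {1, 5}
  x = 1: [0↦7, 1↦10, 2↦6, 3↦6, 4↦10, 5↦7, 6↦8, 7↦2, 8↦0, 9↦2, 10↦8]  zeros at y ∈ {8}
  x = 2: [0↦2, 1↦7, 2↦5, 3↦7, 4↦2, 5↦1, 6↦4, 7↦0, 8↦0, 9↦4, 10↦1]  zeros at y ∈ {7, 8}
  x = 3: [0↦6, 1↦2, 2↦2, 3↦6, 4↦3, 5↦4, 6↦9, 7↦7, 8↦9, 9↦4, 10↦3]  zeros at y ∈ ∅
  x = 4: [0↦8, 1↦6, 2↦8, 3↦3, 4↦2, 5↦5, 6↦1, 7↦1, 8↦5, 9↦2, 10↦3]  zeros at y ∈ ∅
  x = 5: [0↦8, 1↦8, 2↦1, 3↦9, 4↦10, 5↦4, 6↦2, 7↦4, 8↦10, 9↦9, 10↦1]  zeros at y ∈ ∅
  x = 6: [0↦6, 1↦8, 2↦3, 3↦2, 4↦5, 5↦1, 6↦1, 7↦5, 8↦2, 9↦3, 10↦8]  zeros at y ∈ ∅
  x = 7: [0↦2, 1↦6, 2↦3, 3↦4, 4↦9, 5↦7, 6↦9, 7↦4, 8↦3, 9↦6, 10↦2]  zeros at y ∈ ∅
  x = 8: [0↦7, 1↦2, 2↦1, 3↦4, 4↦0, 5↦0, 6↦4, 7↦1, 8↦2, 9↦7, 10↦5]  zeros at y ∈ {4, 5}
  x = 9: [0↦10, 1↦7, 2↦8, 3↦2, 4↦0, 5↦2, 6↦8, 7↦7, 8↦10, 9↦6, 10↦6]  zeros at y ∈ {4}
  x = 10: [0↦0, 1↦10, 2↦2, 3↦9, 4↦9, 5↦2, 6↦10, 7↦0, 8↦5, 9↦3, 10↦5]  zeros at y ∈ {0, 7}
Collecting zeros: affine points = {(0, 1), (0, 5), (1, 8), (2, 7), (2, 8), (8, 4), (8, 5), (9, 4), (10, 0), (10, 7)}.
Total count |C(F_11)_aff| = 10.


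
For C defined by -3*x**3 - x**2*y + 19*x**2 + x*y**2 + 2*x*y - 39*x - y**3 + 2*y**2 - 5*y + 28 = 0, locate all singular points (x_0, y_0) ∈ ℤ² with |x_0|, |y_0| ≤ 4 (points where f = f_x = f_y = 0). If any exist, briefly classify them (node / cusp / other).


Singular points: {(2, 1)}; classification: cusp.

Compute partial derivatives:
  f_x = -9*x**2 - 2*x*y + 38*x + y**2 + 2*y - 39.
  f_y = -x**2 + 2*x*y + 2*x - 3*y**2 + 4*y - 5.
Scan x_0 ∈ {−4, ..., 4}. For each x_0, f_y(x_0, y) is a polynomial in y; find its integer roots y ∈ {−4, ..., 4}, then test f_x and f at those candidates.
  x = -4: f_y(-4, y) = -3*y**2 - 4*y - 29; no integer root y with |y| ≤ 4.
  x = -3: f_y(-3, y) = -3*y**2 - 2*y - 20; no integer root y with |y| ≤ 4.
  x = -2: f_y(-2, y) = -3*y**2 - 13; no integer root y with |y| ≤ 4.
  x = -1: f_y(-1, y) = -3*y**2 + 2*y - 8; no integer root y with |y| ≤ 4.
  x = 0: f_y(0, y) = -3*y**2 + 4*y - 5; no integer root y with |y| ≤ 4.
  x = 1: f_y(1, y) = -3*y**2 + 6*y - 4; no integer root y with |y| ≤ 4.
  x = 2: f_y(2, y) = -3*y**2 + 8*y - 5; vanishes at y ∈ {1}. (2, 1): f_x = 0, f = 0 — SINGULAR.
  x = 3: f_y(3, y) = -3*y**2 + 10*y - 8; vanishes at y ∈ {2}. (3, 2): f_x = -10 ≠ 0.
  x = 4: f_y(4, y) = -3*y**2 + 12*y - 13; no integer root y with |y| ≤ 4.
Only singular point on the grid: (2, 1).
Classify: substitute x = 2 + u, y = 1 + v and expand: f = -3*u**3 - u**2*v + u*v**2 - v**3 + v**2.
No constant or linear terms (consistent with a singular point). Quadratic part: v**2. Cubic part: -3*u**3 - u**2*v + u*v**2 - v**3.
The quadratic part v**2 is a perfect square, so there is a single (double) tangent line v = 0, i.e. y = 1. Restricting the cubic part to that line (v = 0) leaves -3*u**3 ≠ 0, so f is not divisible by v and the branch is v² ≈ 3*u**3 to lowest order — this is a cusp.
Classification: cusp.


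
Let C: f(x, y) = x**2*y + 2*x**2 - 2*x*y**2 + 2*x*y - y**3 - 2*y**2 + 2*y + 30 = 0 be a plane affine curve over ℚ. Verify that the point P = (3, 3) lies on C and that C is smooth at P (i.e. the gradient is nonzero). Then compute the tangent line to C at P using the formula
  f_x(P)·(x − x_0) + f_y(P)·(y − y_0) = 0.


Tangent line at P: 18*x - 58*y + 120 = 0.

Step 1: f(3, 3) = 0, so P lies on C.
Step 2: partial derivatives
  f_x(x, y) = 2*x*y + 4*x - 2*y**2 + 2*y, f_y(x, y) = x**2 - 4*x*y + 2*x - 3*y**2 - 4*y + 2.
  f_x(P) = 18, f_y(P) = -58 (gradient nonzero, so P is smooth).
Step 3: tangent line at P: 18·(x − 3) + -58·(y − 3) = 0.
Expanding: 18*x - 58*y + 120 = 0.


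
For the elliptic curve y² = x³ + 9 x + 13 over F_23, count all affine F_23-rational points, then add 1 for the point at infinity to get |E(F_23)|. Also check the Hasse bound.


Affine points = {(0, 6), (0, 17), (1, 0), (2, 4), (2, 19), (9, 8), (9, 15), (12, 3), (12, 20), (13, 2), (13, 21), (14, 10), (14, 13), (15, 2), (15, 21), (18, 2), (18, 21), (22, 7), (22, 16)}; affine count = 19; |E(F_23)| = 20.

Discriminant check: Δ ∝ 4a³ + 27b² = 4·9³ + 27·13² = 4·729 + 27·169 ≡ 4 (mod 23). Nonzero ⇒ E is nonsingular.
For each x ∈ F_23, compute rhs = x³ + 9·x + 13 mod 23, then count y ∈ F_23 with y² ≡ rhs.
  x = 0: rhs = 13, matching y values: 6, 17 (2 points).
  x = 1: rhs = 0, matching y values: 0 (1 points).
  x = 2: rhs = 16, matching y values: 4, 19 (2 points).
  x = 3: rhs = 21, matching y values: none (0 points).
  x = 4: rhs = 21, matching y values: none (0 points).
  x = 5: rhs = 22, matching y values: none (0 points).
  x = 6: rhs = 7, matching y values: none (0 points).
  x = 7: rhs = 5, matching y values: none (0 points).
  x = 8: rhs = 22, matching y values: none (0 points).
  x = 9: rhs = 18, matching y values: 8, 15 (2 points).
  x = 10: rhs = 22, matching y values: none (0 points).
  x = 11: rhs = 17, matching y values: none (0 points).
  x = 12: rhs = 9, matching y values: 3, 20 (2 points).
  x = 13: rhs = 4, matching y values: 2, 21 (2 points).
  x = 14: rhs = 8, matching y values: 10, 13 (2 points).
  x = 15: rhs = 4, matching y values: 2, 21 (2 points).
  x = 16: rhs = 21, matching y values: none (0 points).
  x = 17: rhs = 19, matching y values: none (0 points).
  x = 18: rhs = 4, matching y values: 2, 21 (2 points).
  x = 19: rhs = 5, matching y values: none (0 points).
  x = 20: rhs = 5, matching y values: none (0 points).
  x = 21: rhs = 10, matching y values: none (0 points).
  x = 22: rhs = 3, matching y values: 7, 16 (2 points).
Total affine count: 19.
Full point count |E(F_23)| = 19 + 1 = 20.
Hasse bound: |20 − (23+1)| = |-4| = 4 ≤ 2√23 ≈ 9.5917 ✓.


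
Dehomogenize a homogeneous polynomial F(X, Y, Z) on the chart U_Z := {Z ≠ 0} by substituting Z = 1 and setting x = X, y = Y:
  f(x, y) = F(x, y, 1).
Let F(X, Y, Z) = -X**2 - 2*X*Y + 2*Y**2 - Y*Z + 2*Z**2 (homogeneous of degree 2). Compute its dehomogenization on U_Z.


f(x, y) = -x**2 - 2*x*y + 2*y**2 - y + 2

On U_Z we set Z = 1. Each monomial c·X^i·Y^j·Z^k in F becomes c·x^i·y^j·1^k = c·x^i·y^j.
Substituting Z = 1: F(X, Y, 1) = -x**2 - 2*x*y + 2*y**2 - y + 2.
Note: deg(f) ≤ deg(F) = 2; strict inequality happens when F is divisible by Z (lost terms).


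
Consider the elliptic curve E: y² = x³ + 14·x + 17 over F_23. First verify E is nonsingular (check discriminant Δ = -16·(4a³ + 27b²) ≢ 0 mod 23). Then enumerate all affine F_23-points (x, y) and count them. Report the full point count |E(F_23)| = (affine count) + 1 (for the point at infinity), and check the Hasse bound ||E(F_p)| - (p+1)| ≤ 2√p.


Affine points = {(1, 3), (1, 20), (6, 8), (6, 15), (12, 2), (12, 21), (13, 2), (13, 21), (14, 6), (14, 17), (16, 6), (16, 17), (17, 4), (17, 19), (18, 11), (18, 12), (19, 9), (19, 14), (21, 2), (21, 21), (22, 5), (22, 18)}; affine count = 22; |E(F_23)| = 23.

Discriminant check: Δ ∝ 4a³ + 27b² = 4·14³ + 27·17² = 4·2744 + 27·289 ≡ 11 (mod 23). Nonzero ⇒ E is nonsingular.
For each x ∈ F_23, compute rhs = x³ + 14·x + 17 mod 23, then count y ∈ F_23 with y² ≡ rhs.
  x = 0: rhs = 17, matching y values: none (0 points).
  x = 1: rhs = 9, matching y values: 3, 20 (2 points).
  x = 2: rhs = 7, matching y values: none (0 points).
  x = 3: rhs = 17, matching y values: none (0 points).
  x = 4: rhs = 22, matching y values: none (0 points).
  x = 5: rhs = 5, matching y values: none (0 points).
  x = 6: rhs = 18, matching y values: 8, 15 (2 points).
  x = 7: rhs = 21, matching y values: none (0 points).
  x = 8: rhs = 20, matching y values: none (0 points).
  x = 9: rhs = 21, matching y values: none (0 points).
  x = 10: rhs = 7, matching y values: none (0 points).
  x = 11: rhs = 7, matching y values: none (0 points).
  x = 12: rhs = 4, matching y values: 2, 21 (2 points).
  x = 13: rhs = 4, matching y values: 2, 21 (2 points).
  x = 14: rhs = 13, matching y values: 6, 17 (2 points).
  x = 15: rhs = 14, matching y values: none (0 points).
  x = 16: rhs = 13, matching y values: 6, 17 (2 points).
  x = 17: rhs = 16, matching y values: 4, 19 (2 points).
  x = 18: rhs = 6, matching y values: 11, 12 (2 points).
  x = 19: rhs = 12, matching y values: 9, 14 (2 points).
  x = 20: rhs = 17, matching y values: none (0 points).
  x = 21: rhs = 4, matching y values: 2, 21 (2 points).
  x = 22: rhs = 2, matching y values: 5, 18 (2 points).
Total affine count: 22.
Full point count |E(F_23)| = 22 + 1 = 23.
Hasse bound: |23 − (23+1)| = |-1| = 1 ≤ 2√23 ≈ 9.5917 ✓.


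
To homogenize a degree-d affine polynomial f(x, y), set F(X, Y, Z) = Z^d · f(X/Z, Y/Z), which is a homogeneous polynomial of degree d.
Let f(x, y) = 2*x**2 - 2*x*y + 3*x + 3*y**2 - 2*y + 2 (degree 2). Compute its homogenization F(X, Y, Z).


F(X, Y, Z) = 2*X**2 - 2*X*Y + 3*X*Z + 3*Y**2 - 2*Y*Z + 2*Z**2

deg(f) = 2.
Substitute x = X/Z, y = Y/Z into f, then multiply by Z^2.
  monomial 2·x^2·y^0 ↦ 2·X^2·Y^0·Z^0.
  monomial -2·x^1·y^1 ↦ -2·X^1·Y^1·Z^0.
  monomial 3·x^1·y^0 ↦ 3·X^1·Y^0·Z^1.
  monomial 3·x^0·y^2 ↦ 3·X^0·Y^2·Z^0.
  monomial -2·x^0·y^1 ↦ -2·X^0·Y^1·Z^1.
  monomial 2·x^0·y^0 ↦ 2·X^0·Y^0·Z^2.
Collecting: F(X, Y, Z) = 2*X**2 - 2*X*Y + 3*X*Z + 3*Y**2 - 2*Y*Z + 2*Z**2.


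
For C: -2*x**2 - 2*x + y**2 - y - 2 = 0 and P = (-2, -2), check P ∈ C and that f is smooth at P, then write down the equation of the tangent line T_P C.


Tangent line at P: 6*x - 5*y + 2 = 0.

Step 1: f(-2, -2) = 0, so P lies on C.
Step 2: partial derivatives
  f_x(x, y) = -4*x - 2, f_y(x, y) = 2*y - 1.
  f_x(P) = 6, f_y(P) = -5 (gradient nonzero, so P is smooth).
Step 3: tangent line at P: 6·(x − -2) + -5·(y − -2) = 0.
Expanding: 6*x - 5*y + 2 = 0.


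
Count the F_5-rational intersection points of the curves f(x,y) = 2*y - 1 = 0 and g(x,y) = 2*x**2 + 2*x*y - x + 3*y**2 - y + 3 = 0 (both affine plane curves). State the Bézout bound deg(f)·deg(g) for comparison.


Common zeros: {(2, 3), (3, 3)}; count = 2; Bézout bound = 2.

deg(f) = 1, deg(g) = 2, so Bézout bound = 2.
Scan x ∈ F_5. For each x, list the y ∈ F_5 with f(x, y) ≡ 0 and those with g(x, y) ≡ 0 (mod 5); the common zeros in that column are the intersection.
  x = 0: f ≡ 0 at y ∈ {3}; g ≡ 0 at y ∈ {1}; common: ∅.
  x = 1: f ≡ 0 at y ∈ {3}; g ≡ 0 at y ∈ ∅; common: ∅.
  x = 2: f ≡ 0 at y ∈ {3}; g ≡ 0 at y ∈ {1, 3}; common: {3}.
  x = 3: f ≡ 0 at y ∈ {3}; g ≡ 0 at y ∈ {2, 3}; common: {3}.
  x = 4: f ≡ 0 at y ∈ {3}; g ≡ 0 at y ∈ ∅; common: ∅.
Collecting: common zeros = {(2, 3), (3, 3)}, so the count is 2.
Comparison with the Bézout bound: 2 ≤ 2 = deg(f)·deg(g), as expected for curves with no common component (the bound is attained).


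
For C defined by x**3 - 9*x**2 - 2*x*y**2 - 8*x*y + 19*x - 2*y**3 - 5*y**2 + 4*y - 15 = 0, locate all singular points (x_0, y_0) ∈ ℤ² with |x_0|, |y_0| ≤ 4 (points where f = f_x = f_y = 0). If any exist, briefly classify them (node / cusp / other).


Singular points: {(3, -2)}; classification: cusp.

Compute partial derivatives:
  f_x = 3*x**2 - 18*x - 2*y**2 - 8*y + 19.
  f_y = -4*x*y - 8*x - 6*y**2 - 10*y + 4.
Scan x_0 ∈ {−4, ..., 4}. For each x_0, f_y(x_0, y) is a polynomial in y; find its integer roots y ∈ {−4, ..., 4}, then test f_x and f at those candidates.
  x = -4: f_y(-4, y) = -6*y**2 + 6*y + 36; vanishes at y ∈ {-2, 3}. (-4, -2): f_x = 147 ≠ 0; (-4, 3): f_x = 97 ≠ 0.
  x = -3: f_y(-3, y) = -6*y**2 + 2*y + 28; vanishes at y ∈ {-2}. (-3, -2): f_x = 108 ≠ 0.
  x = -2: f_y(-2, y) = -6*y**2 - 2*y + 20; vanishes at y ∈ {-2}. (-2, -2): f_x = 75 ≠ 0.
  x = -1: f_y(-1, y) = -6*y**2 - 6*y + 12; vanishes at y ∈ {-2, 1}. (-1, -2): f_x = 48 ≠ 0; (-1, 1): f_x = 30 ≠ 0.
  x = 0: f_y(0, y) = -6*y**2 - 10*y + 4; vanishes at y ∈ {-2}. (0, -2): f_x = 27 ≠ 0.
  x = 1: f_y(1, y) = -6*y**2 - 14*y - 4; vanishes at y ∈ {-2}. (1, -2): f_x = 12 ≠ 0.
  x = 2: f_y(2, y) = -6*y**2 - 18*y - 12; vanishes at y ∈ {-2, -1}. (2, -2): f_x = 3 ≠ 0; (2, -1): f_x = 1 ≠ 0.
  x = 3: f_y(3, y) = -6*y**2 - 22*y - 20; vanishes at y ∈ {-2}. (3, -2): f_x = 0, f = 0 — SINGULAR.
  x = 4: f_y(4, y) = -6*y**2 - 26*y - 28; vanishes at y ∈ {-2}. (4, -2): f_x = 3 ≠ 0.
Only singular point on the grid: (3, -2).
Classify: substitute x = 3 + u, y = -2 + v and expand: f = u**3 - 2*u*v**2 - 2*v**3 + v**2.
No constant or linear terms (consistent with a singular point). Quadratic part: v**2. Cubic part: u**3 - 2*u*v**2 - 2*v**3.
The quadratic part v**2 is a perfect square, so there is a single (double) tangent line v = 0, i.e. y = -2. Restricting the cubic part to that line (v = 0) leaves u**3 ≠ 0, so f is not divisible by v and the branch is v² ≈ -u**3 to lowest order — this is a cusp.
Classification: cusp.


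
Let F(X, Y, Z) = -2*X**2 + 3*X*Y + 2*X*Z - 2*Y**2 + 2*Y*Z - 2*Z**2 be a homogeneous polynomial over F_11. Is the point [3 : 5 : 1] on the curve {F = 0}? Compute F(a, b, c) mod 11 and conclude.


F(3,5,1) ≡ 2 (mod 11); P is NOT on the curve.

Evaluate F(3, 5, 1) term-by-term (mod 11).
  -2*X**2 ↦ -2·9·1·1 = -18
  3*X*Y ↦ 3·3·5·1 = 45
  2*X*Z ↦ 2·3·1·1 = 6
  -2*Y**2 ↦ -2·1·25·1 = -50
  2*Y*Z ↦ 2·1·5·1 = 10
  -2*Z**2 ↦ -2·1·1·1 = -2
Sum: F(3, 5, 1) = (-18) + (45) + (6) + (-50) + (10) + (-2) = -9.
Reducing mod 11: -9 ≡ 2 (mod 11).
Since F(a, b, c) ≡ 2 ≠ 0 (mod 11), P does NOT lie on the curve.


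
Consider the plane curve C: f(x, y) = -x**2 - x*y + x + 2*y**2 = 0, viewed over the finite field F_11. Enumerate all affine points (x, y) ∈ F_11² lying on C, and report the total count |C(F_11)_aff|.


Affine F_11-points: {(0, 0), (1, 0), (1, 6), (2, 4), (2, 8), (5, 2), (5, 6), (6, 4), (6, 10), (7, 10)}; count = 10.

For each of the 121 pairs (x, y) ∈ F_11², evaluate f(x, y) mod 11. Record the zeros.
  x = 0: [0↦0, 1↦2, 2↦8, 3↦7, 4↦10, 5↦6, 6↦6, 7↦10, 8↦7, 9↦8, 10↦2]  zeros at y ∈ {0}
  x = 1: [0↦0, 1↦1, 2↦6, 3↦4, 4↦6, 5↦1, 6↦0, 7↦3, 8↦10, 9↦10, 10↦3]  zeros at y ∈ {0, 6}
  x = 2: [0↦9, 1↦9, 2↦2, 3↦10, 4↦0, 5↦5, 6↦3, 7↦5, 8↦0, 9↦10, 10↦2]  zeros at y ∈ {4, 8}
  x = 3: [0↦5, 1↦4, 2↦7, 3↦3, 4↦3, 5↦7, 6↦4, 7↦5, 8↦10, 9↦8, 10↦10]  zeros at y ∈ ∅
  x = 4: [0↦10, 1↦8, 2↦10, 3↦5, 4↦4, 5↦7, 6↦3, 7↦3, 8↦7, 9↦4, 10↦5]  zeros at y ∈ ∅
  x = 5: [0↦2, 1↦10, 2↦0, 3↦5, 4↦3, 5↦5, 6↦0, 7↦10, 8↦2, 9↦9, 10↦9]  zeros at y ∈ {2, 6}
  x = 6: [0↦3, 1↦10, 2↦10, 3↦3, 4↦0, 5↦1, 6↦6, 7↦4, 8↦6, 9↦1, 10↦0]  zeros at y ∈ {4, 10}
  x = 7: [0↦2, 1↦8, 2↦7, 3↦10, 4↦6, 5↦6, 6↦10, 7↦7, 8↦8, 9↦2, 10↦0]  zeros at y ∈ {10}
  x = 8: [0↦10, 1↦4, 2↦2, 3↦4, 4↦10, 5↦9, 6↦1, 7↦8, 8↦8, 9↦1, 10↦9]  zeros at y ∈ ∅
  x = 9: [0↦5, 1↦9, 2↦6, 3↦7, 4↦1, 5↦10, 6↦1, 7↦7, 8↦6, 9↦9, 10↦5]  zeros at y ∈ ∅
  x = 10: [0↦9, 1↦1, 2↦8, 3↦8, 4↦1, 5↦9, 6↦10, 7↦4, 8↦2, 9↦4, 10↦10]  zeros at y ∈ ∅
Collecting zeros: affine points = {(0, 0), (1, 0), (1, 6), (2, 4), (2, 8), (5, 2), (5, 6), (6, 4), (6, 10), (7, 10)}.
Total count |C(F_11)_aff| = 10.


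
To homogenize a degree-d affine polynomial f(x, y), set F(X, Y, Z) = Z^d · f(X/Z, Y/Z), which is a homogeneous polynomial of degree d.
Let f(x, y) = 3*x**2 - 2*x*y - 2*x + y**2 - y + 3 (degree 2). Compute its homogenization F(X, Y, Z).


F(X, Y, Z) = 3*X**2 - 2*X*Y - 2*X*Z + Y**2 - Y*Z + 3*Z**2

deg(f) = 2.
Substitute x = X/Z, y = Y/Z into f, then multiply by Z^2.
  monomial 3·x^2·y^0 ↦ 3·X^2·Y^0·Z^0.
  monomial -2·x^1·y^1 ↦ -2·X^1·Y^1·Z^0.
  monomial -2·x^1·y^0 ↦ -2·X^1·Y^0·Z^1.
  monomial 1·x^0·y^2 ↦ 1·X^0·Y^2·Z^0.
  monomial -1·x^0·y^1 ↦ -1·X^0·Y^1·Z^1.
  monomial 3·x^0·y^0 ↦ 3·X^0·Y^0·Z^2.
Collecting: F(X, Y, Z) = 3*X**2 - 2*X*Y - 2*X*Z + Y**2 - Y*Z + 3*Z**2.


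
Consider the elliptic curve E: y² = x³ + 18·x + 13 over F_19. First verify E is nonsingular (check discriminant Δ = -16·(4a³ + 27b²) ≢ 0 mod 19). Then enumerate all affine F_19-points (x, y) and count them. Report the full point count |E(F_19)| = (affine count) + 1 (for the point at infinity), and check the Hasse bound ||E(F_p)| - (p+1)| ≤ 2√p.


Affine points = {(2, 0), (4, 4), (4, 15), (5, 0), (7, 8), (7, 11), (8, 2), (8, 17), (9, 7), (9, 12), (12, 0), (14, 8), (14, 11), (17, 8), (17, 11)}; affine count = 15; |E(F_19)| = 16.

Discriminant check: Δ ∝ 4a³ + 27b² = 4·18³ + 27·13² = 4·5832 + 27·169 ≡ 18 (mod 19). Nonzero ⇒ E is nonsingular.
For each x ∈ F_19, compute rhs = x³ + 18·x + 13 mod 19, then count y ∈ F_19 with y² ≡ rhs.
  x = 0: rhs = 13, matching y values: none (0 points).
  x = 1: rhs = 13, matching y values: none (0 points).
  x = 2: rhs = 0, matching y values: 0 (1 points).
  x = 3: rhs = 18, matching y values: none (0 points).
  x = 4: rhs = 16, matching y values: 4, 15 (2 points).
  x = 5: rhs = 0, matching y values: 0 (1 points).
  x = 6: rhs = 14, matching y values: none (0 points).
  x = 7: rhs = 7, matching y values: 8, 11 (2 points).
  x = 8: rhs = 4, matching y values: 2, 17 (2 points).
  x = 9: rhs = 11, matching y values: 7, 12 (2 points).
  x = 10: rhs = 15, matching y values: none (0 points).
  x = 11: rhs = 3, matching y values: none (0 points).
  x = 12: rhs = 0, matching y values: 0 (1 points).
  x = 13: rhs = 12, matching y values: none (0 points).
  x = 14: rhs = 7, matching y values: 8, 11 (2 points).
  x = 15: rhs = 10, matching y values: none (0 points).
  x = 16: rhs = 8, matching y values: none (0 points).
  x = 17: rhs = 7, matching y values: 8, 11 (2 points).
  x = 18: rhs = 13, matching y values: none (0 points).
Total affine count: 15.
Full point count |E(F_19)| = 15 + 1 = 16.
Hasse bound: |16 − (19+1)| = |-4| = 4 ≤ 2√19 ≈ 8.7178 ✓.


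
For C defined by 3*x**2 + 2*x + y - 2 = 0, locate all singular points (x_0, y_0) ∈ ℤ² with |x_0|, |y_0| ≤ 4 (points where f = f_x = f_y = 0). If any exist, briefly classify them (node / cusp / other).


No singular points in the scanned grid; C is smooth there.

Compute partial derivatives:
  f_x = 6*x + 2.
  f_y = 1.
f_y = 1 is a nonzero constant, so f_y never vanishes: no point (x, y) can satisfy f = f_x = f_y = 0. In particular no (x, y) ∈ {−4, ..., 4}² is singular; the curve is smooth.


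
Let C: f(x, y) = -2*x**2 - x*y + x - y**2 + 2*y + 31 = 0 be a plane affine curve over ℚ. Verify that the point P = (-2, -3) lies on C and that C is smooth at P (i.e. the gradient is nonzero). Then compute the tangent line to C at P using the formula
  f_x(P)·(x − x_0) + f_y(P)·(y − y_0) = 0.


Tangent line at P: 12*x + 10*y + 54 = 0.

Step 1: f(-2, -3) = 0, so P lies on C.
Step 2: partial derivatives
  f_x(x, y) = -4*x - y + 1, f_y(x, y) = -x - 2*y + 2.
  f_x(P) = 12, f_y(P) = 10 (gradient nonzero, so P is smooth).
Step 3: tangent line at P: 12·(x − -2) + 10·(y − -3) = 0.
Expanding: 12*x + 10*y + 54 = 0.


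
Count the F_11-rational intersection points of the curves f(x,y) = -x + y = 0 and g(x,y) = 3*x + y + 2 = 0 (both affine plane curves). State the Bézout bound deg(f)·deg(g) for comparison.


Common zeros: {(5, 5)}; count = 1; Bézout bound = 1.

deg(f) = 1, deg(g) = 1, so Bézout bound = 1.
Scan x ∈ F_11. For each x, list the y ∈ F_11 with f(x, y) ≡ 0 and those with g(x, y) ≡ 0 (mod 11); the common zeros in that column are the intersection.
  x = 0: f ≡ 0 at y ∈ {0}; g ≡ 0 at y ∈ {9}; common: ∅.
  x = 1: f ≡ 0 at y ∈ {1}; g ≡ 0 at y ∈ {6}; common: ∅.
  x = 2: f ≡ 0 at y ∈ {2}; g ≡ 0 at y ∈ {3}; common: ∅.
  x = 3: f ≡ 0 at y ∈ {3}; g ≡ 0 at y ∈ {0}; common: ∅.
  x = 4: f ≡ 0 at y ∈ {4}; g ≡ 0 at y ∈ {8}; common: ∅.
  x = 5: f ≡ 0 at y ∈ {5}; g ≡ 0 at y ∈ {5}; common: {5}.
  x = 6: f ≡ 0 at y ∈ {6}; g ≡ 0 at y ∈ {2}; common: ∅.
  x = 7: f ≡ 0 at y ∈ {7}; g ≡ 0 at y ∈ {10}; common: ∅.
  x = 8: f ≡ 0 at y ∈ {8}; g ≡ 0 at y ∈ {7}; common: ∅.
  x = 9: f ≡ 0 at y ∈ {9}; g ≡ 0 at y ∈ {4}; common: ∅.
  x = 10: f ≡ 0 at y ∈ {10}; g ≡ 0 at y ∈ {1}; common: ∅.
Collecting: common zeros = {(5, 5)}, so the count is 1.
Comparison with the Bézout bound: 1 ≤ 1 = deg(f)·deg(g), as expected for curves with no common component (the bound is attained).


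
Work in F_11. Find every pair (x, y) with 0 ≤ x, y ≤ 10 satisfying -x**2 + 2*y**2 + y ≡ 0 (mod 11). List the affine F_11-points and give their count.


Affine F_11-points: {(0, 0), (0, 5), (1, 6), (1, 10), (2, 8), (5, 1), (5, 4), (6, 1), (6, 4), (9, 8), (10, 6), (10, 10)}; count = 12.

For each of the 121 pairs (x, y) ∈ F_11², evaluate f(x, y) mod 11. Record the zeros.
  x = 0: [0↦0, 1↦3, 2↦10, 3↦10, 4↦3, 5↦0, 6↦1, 7↦6, 8↦4, 9↦6, 10↦1]  zeros at y ∈ {0, 5}
  x = 1: [0↦10, 1↦2, 2↦9, 3↦9, 4↦2, 5↦10, 6↦0, 7↦5, 8↦3, 9↦5, 10↦0]  zeros at y ∈ {6, 10}
  x = 2: [0↦7, 1↦10, 2↦6, 3↦6, 4↦10, 5↦7, 6↦8, 7↦2, 8↦0, 9↦2, 10↦8]  zeros at y ∈ {8}
  x = 3: [0↦2, 1↦5, 2↦1, 3↦1, 4↦5, 5↦2, 6↦3, 7↦8, 8↦6, 9↦8, 10↦3]  zeros at y ∈ ∅
  x = 4: [0↦6, 1↦9, 2↦5, 3↦5, 4↦9, 5↦6, 6↦7, 7↦1, 8↦10, 9↦1, 10↦7]  zeros at y ∈ ∅
  x = 5: [0↦8, 1↦0, 2↦7, 3↦7, 4↦0, 5↦8, 6↦9, 7↦3, 8↦1, 9↦3, 10↦9]  zeros at y ∈ {1, 4}
  x = 6: [0↦8, 1↦0, 2↦7, 3↦7, 4↦0, 5↦8, 6↦9, 7↦3, 8↦1, 9↦3, 10↦9]  zeros at y ∈ {1, 4}
  x = 7: [0↦6, 1↦9, 2↦5, 3↦5, 4↦9, 5↦6, 6↦7, 7↦1, 8↦10, 9↦1, 10↦7]  zeros at y ∈ ∅
  x = 8: [0↦2, 1↦5, 2↦1, 3↦1, 4↦5, 5↦2, 6↦3, 7↦8, 8↦6, 9↦8, 10↦3]  zeros at y ∈ ∅
  x = 9: [0↦7, 1↦10, 2↦6, 3↦6, 4↦10, 5↦7, 6↦8, 7↦2, 8↦0, 9↦2, 10↦8]  zeros at y ∈ {8}
  x = 10: [0↦10, 1↦2, 2↦9, 3↦9, 4↦2, 5↦10, 6↦0, 7↦5, 8↦3, 9↦5, 10↦0]  zeros at y ∈ {6, 10}
Collecting zeros: affine points = {(0, 0), (0, 5), (1, 6), (1, 10), (2, 8), (5, 1), (5, 4), (6, 1), (6, 4), (9, 8), (10, 6), (10, 10)}.
Total count |C(F_11)_aff| = 12.


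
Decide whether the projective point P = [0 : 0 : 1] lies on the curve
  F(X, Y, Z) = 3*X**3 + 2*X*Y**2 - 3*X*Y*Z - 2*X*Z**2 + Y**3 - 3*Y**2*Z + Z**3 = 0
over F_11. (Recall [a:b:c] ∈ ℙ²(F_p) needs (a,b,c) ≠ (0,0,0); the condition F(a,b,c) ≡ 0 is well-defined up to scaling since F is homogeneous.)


F(0,0,1) ≡ 1 (mod 11); P is NOT on the curve.

Evaluate F(0, 0, 1) term-by-term (mod 11).
  3*X**3 ↦ 3·0·1·1 = 0
  2*X*Y**2 ↦ 2·0·0·1 = 0
  -3*X*Y*Z ↦ -3·0·0·1 = 0
  -2*X*Z**2 ↦ -2·0·1·1 = 0
  Y**3 ↦ 1·1·0·1 = 0
  -3*Y**2*Z ↦ -3·1·0·1 = 0
  Z**3 ↦ 1·1·1·1 = 1
Sum: F(0, 0, 1) = (0) + (0) + (0) + (0) + (0) + (0) + (1) = 1.
Reducing mod 11: 1 ≡ 1 (mod 11).
Since F(a, b, c) ≡ 1 ≠ 0 (mod 11), P does NOT lie on the curve.


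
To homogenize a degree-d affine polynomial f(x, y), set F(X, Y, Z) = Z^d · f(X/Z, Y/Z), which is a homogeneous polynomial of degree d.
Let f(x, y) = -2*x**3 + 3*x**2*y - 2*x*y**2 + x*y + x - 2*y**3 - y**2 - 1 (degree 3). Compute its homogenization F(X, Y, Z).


F(X, Y, Z) = -2*X**3 + 3*X**2*Y - 2*X*Y**2 + X*Y*Z + X*Z**2 - 2*Y**3 - Y**2*Z - Z**3

deg(f) = 3.
Substitute x = X/Z, y = Y/Z into f, then multiply by Z^3.
  monomial -2·x^3·y^0 ↦ -2·X^3·Y^0·Z^0.
  monomial 3·x^2·y^1 ↦ 3·X^2·Y^1·Z^0.
  monomial -2·x^1·y^2 ↦ -2·X^1·Y^2·Z^0.
  monomial 1·x^1·y^1 ↦ 1·X^1·Y^1·Z^1.
  monomial 1·x^1·y^0 ↦ 1·X^1·Y^0·Z^2.
  monomial -2·x^0·y^3 ↦ -2·X^0·Y^3·Z^0.
  monomial -1·x^0·y^2 ↦ -1·X^0·Y^2·Z^1.
  monomial -1·x^0·y^0 ↦ -1·X^0·Y^0·Z^3.
Collecting: F(X, Y, Z) = -2*X**3 + 3*X**2*Y - 2*X*Y**2 + X*Y*Z + X*Z**2 - 2*Y**3 - Y**2*Z - Z**3.


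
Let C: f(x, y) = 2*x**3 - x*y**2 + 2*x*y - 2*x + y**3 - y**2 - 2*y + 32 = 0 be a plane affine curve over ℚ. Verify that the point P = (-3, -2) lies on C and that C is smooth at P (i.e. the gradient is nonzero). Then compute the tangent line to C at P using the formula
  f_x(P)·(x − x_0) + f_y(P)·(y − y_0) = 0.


Tangent line at P: 44*x - 4*y + 124 = 0.

Step 1: f(-3, -2) = 0, so P lies on C.
Step 2: partial derivatives
  f_x(x, y) = 6*x**2 - y**2 + 2*y - 2, f_y(x, y) = -2*x*y + 2*x + 3*y**2 - 2*y - 2.
  f_x(P) = 44, f_y(P) = -4 (gradient nonzero, so P is smooth).
Step 3: tangent line at P: 44·(x − -3) + -4·(y − -2) = 0.
Expanding: 44*x - 4*y + 124 = 0.


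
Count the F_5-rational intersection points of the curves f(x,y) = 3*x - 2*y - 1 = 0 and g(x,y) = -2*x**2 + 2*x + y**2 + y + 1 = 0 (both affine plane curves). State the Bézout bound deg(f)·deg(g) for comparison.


Common zeros: ∅; count = 0; Bézout bound = 2.

deg(f) = 1, deg(g) = 2, so Bézout bound = 2.
Scan x ∈ F_5. For each x, list the y ∈ F_5 with f(x, y) ≡ 0 and those with g(x, y) ≡ 0 (mod 5); the common zeros in that column are the intersection.
  x = 0: f ≡ 0 at y ∈ {2}; g ≡ 0 at y ∈ ∅; common: ∅.
  x = 1: f ≡ 0 at y ∈ {1}; g ≡ 0 at y ∈ ∅; common: ∅.
  x = 2: f ≡ 0 at y ∈ {0}; g ≡ 0 at y ∈ ∅; common: ∅.
  x = 3: f ≡ 0 at y ∈ {4}; g ≡ 0 at y ∈ {2}; common: ∅.
  x = 4: f ≡ 0 at y ∈ {3}; g ≡ 0 at y ∈ ∅; common: ∅.
Collecting: common zeros = ∅, so the count is 0.
Comparison with the Bézout bound: 0 ≤ 2 = deg(f)·deg(g), as expected for curves with no common component (the affine F_5-count falls short of the bound because intersections may lie at infinity, over extension fields, or carry multiplicity).


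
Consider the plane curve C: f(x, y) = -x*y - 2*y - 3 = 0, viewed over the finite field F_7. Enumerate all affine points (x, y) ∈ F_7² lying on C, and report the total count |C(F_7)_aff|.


Affine F_7-points: {(0, 2), (1, 6), (2, 1), (3, 5), (4, 3), (6, 4)}; count = 6.

For each of the 49 pairs (x, y) ∈ F_7², evaluate f(x, y) mod 7. Record the zeros.
  x = 0: [0↦4, 1↦2, 2↦0, 3↦5, 4↦3, 5↦1, 6↦6]  zeros at y ∈ {2}
  x = 1: [0↦4, 1↦1, 2↦5, 3↦2, 4↦6, 5↦3, 6↦0]  zeros at y ∈ {6}
  x = 2: [0↦4, 1↦0, 2↦3, 3↦6, 4↦2, 5↦5, 6↦1]  zeros at y ∈ {1}
  x = 3: [0↦4, 1↦6, 2↦1, 3↦3, 4↦5, 5↦0, 6↦2]  zeros at y ∈ {5}
  x = 4: [0↦4, 1↦5, 2↦6, 3↦0, 4↦1, 5↦2, 6↦3]  zeros at y ∈ {3}
  x = 5: [0↦4, 1↦4, 2↦4, 3↦4, 4↦4, 5↦4, 6↦4]  zeros at y ∈ ∅
  x = 6: [0↦4, 1↦3, 2↦2, 3↦1, 4↦0, 5↦6, 6↦5]  zeros at y ∈ {4}
Collecting zeros: affine points = {(0, 2), (1, 6), (2, 1), (3, 5), (4, 3), (6, 4)}.
Total count |C(F_7)_aff| = 6.


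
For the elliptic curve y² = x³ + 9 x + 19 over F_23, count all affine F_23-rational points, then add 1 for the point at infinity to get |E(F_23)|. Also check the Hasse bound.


Affine points = {(1, 11), (1, 12), (3, 2), (3, 21), (4, 2), (4, 21), (6, 6), (6, 17), (9, 1), (9, 22), (11, 0), (16, 2), (16, 21), (17, 5), (17, 18), (21, 4), (21, 19), (22, 3), (22, 20)}; affine count = 19; |E(F_23)| = 20.

Discriminant check: Δ ∝ 4a³ + 27b² = 4·9³ + 27·19² = 4·729 + 27·361 ≡ 13 (mod 23). Nonzero ⇒ E is nonsingular.
For each x ∈ F_23, compute rhs = x³ + 9·x + 19 mod 23, then count y ∈ F_23 with y² ≡ rhs.
  x = 0: rhs = 19, matching y values: none (0 points).
  x = 1: rhs = 6, matching y values: 11, 12 (2 points).
  x = 2: rhs = 22, matching y values: none (0 points).
  x = 3: rhs = 4, matching y values: 2, 21 (2 points).
  x = 4: rhs = 4, matching y values: 2, 21 (2 points).
  x = 5: rhs = 5, matching y values: none (0 points).
  x = 6: rhs = 13, matching y values: 6, 17 (2 points).
  x = 7: rhs = 11, matching y values: none (0 points).
  x = 8: rhs = 5, matching y values: none (0 points).
  x = 9: rhs = 1, matching y values: 1, 22 (2 points).
  x = 10: rhs = 5, matching y values: none (0 points).
  x = 11: rhs = 0, matching y values: 0 (1 points).
  x = 12: rhs = 15, matching y values: none (0 points).
  x = 13: rhs = 10, matching y values: none (0 points).
  x = 14: rhs = 14, matching y values: none (0 points).
  x = 15: rhs = 10, matching y values: none (0 points).
  x = 16: rhs = 4, matching y values: 2, 21 (2 points).
  x = 17: rhs = 2, matching y values: 5, 18 (2 points).
  x = 18: rhs = 10, matching y values: none (0 points).
  x = 19: rhs = 11, matching y values: none (0 points).
  x = 20: rhs = 11, matching y values: none (0 points).
  x = 21: rhs = 16, matching y values: 4, 19 (2 points).
  x = 22: rhs = 9, matching y values: 3, 20 (2 points).
Total affine count: 19.
Full point count |E(F_23)| = 19 + 1 = 20.
Hasse bound: |20 − (23+1)| = |-4| = 4 ≤ 2√23 ≈ 9.5917 ✓.
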